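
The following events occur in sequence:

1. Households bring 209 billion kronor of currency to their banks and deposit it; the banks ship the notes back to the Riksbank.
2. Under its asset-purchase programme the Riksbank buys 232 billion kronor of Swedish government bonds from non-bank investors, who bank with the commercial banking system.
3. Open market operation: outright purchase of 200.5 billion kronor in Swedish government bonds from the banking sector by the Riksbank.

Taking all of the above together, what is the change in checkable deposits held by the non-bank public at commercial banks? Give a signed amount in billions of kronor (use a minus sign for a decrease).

+441 billion

Currency deposit 209 billion kronor: non-bank counterparties' bank balances rise → +209B.
Asset purchase (from non-banks) 232 billion kronor: non-bank counterparties' bank balances rise → +232B.
OMO purchase (from banks) 200.5 billion kronor: the counterparty is a bank, so public deposits are unchanged → 0.
Net: 209 + 232 + 0 = +441 billion.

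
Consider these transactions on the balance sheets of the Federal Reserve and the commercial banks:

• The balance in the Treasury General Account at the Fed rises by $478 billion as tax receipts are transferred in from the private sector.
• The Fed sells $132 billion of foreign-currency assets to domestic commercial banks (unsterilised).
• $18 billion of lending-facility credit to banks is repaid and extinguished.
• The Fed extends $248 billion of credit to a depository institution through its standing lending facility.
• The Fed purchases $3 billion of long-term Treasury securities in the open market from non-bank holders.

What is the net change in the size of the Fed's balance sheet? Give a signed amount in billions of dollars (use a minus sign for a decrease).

Fed balance sheet:
  Assets:      Securities +$3B, Loans to banks +$230B, Foreign assets −$132B
  Liabilities: Bank reserves −$377B, Government deposits +$478B
Change in total Fed assets = +$101 billion.

+$101 billion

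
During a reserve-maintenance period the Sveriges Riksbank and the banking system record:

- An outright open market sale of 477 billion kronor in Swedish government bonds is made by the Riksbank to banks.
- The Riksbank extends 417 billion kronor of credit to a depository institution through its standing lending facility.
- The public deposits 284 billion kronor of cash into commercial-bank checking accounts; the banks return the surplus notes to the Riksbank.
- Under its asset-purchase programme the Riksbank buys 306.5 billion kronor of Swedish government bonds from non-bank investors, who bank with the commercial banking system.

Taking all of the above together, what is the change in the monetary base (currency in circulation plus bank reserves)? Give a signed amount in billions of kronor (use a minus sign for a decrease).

OMO sale (to banks) 477 billion kronor: Riksbank balance sheet contracts → −477B.
Discount-window loan 417 billion kronor: Riksbank balance sheet expands → +417B.
Currency deposit 284 billion kronor: just a shift between currency and reserves — both are base money → 0.
Asset purchase (from non-banks) 306.5 billion kronor: Riksbank balance sheet expands → +306.5B.
Net: −477 + 417 + 0 + 306.5 = +246.5 billion.

+246.5 billion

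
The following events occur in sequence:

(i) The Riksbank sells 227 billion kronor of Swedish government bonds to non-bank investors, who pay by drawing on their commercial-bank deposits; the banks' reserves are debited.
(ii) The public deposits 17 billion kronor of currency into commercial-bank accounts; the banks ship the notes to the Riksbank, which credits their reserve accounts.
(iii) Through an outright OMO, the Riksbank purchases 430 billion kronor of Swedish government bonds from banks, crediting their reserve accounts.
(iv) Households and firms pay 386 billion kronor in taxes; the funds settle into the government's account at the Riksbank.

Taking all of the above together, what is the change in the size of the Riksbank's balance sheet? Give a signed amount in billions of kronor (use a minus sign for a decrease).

+203 billion

Asset sale (to non-banks) 227 billion kronor: a Riksbank asset is shed → −227B.
Currency deposit 17 billion kronor: only the composition of liabilities changes → 0.
OMO purchase (from banks) 430 billion kronor: a Riksbank asset is acquired → +430B.
Government account inflow 386 billion kronor: only the composition of liabilities changes → 0.
Net: −227 + 0 + 430 + 0 = +203 billion.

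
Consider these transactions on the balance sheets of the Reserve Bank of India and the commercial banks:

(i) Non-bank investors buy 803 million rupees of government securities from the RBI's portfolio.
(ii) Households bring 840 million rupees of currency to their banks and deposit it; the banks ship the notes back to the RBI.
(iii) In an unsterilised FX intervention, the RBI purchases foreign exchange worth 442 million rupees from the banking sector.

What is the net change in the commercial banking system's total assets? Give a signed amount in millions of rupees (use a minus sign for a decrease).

Asset sale (to non-banks) 803 million rupees: bank balance sheets shrink → −803M.
Currency deposit 840 million rupees: bank balance sheets expand → +840M.
FX purchase 442 million rupees: just an asset swap on bank balance sheets → 0.
Net: −803 + 840 + 0 = +37 million.

+37 million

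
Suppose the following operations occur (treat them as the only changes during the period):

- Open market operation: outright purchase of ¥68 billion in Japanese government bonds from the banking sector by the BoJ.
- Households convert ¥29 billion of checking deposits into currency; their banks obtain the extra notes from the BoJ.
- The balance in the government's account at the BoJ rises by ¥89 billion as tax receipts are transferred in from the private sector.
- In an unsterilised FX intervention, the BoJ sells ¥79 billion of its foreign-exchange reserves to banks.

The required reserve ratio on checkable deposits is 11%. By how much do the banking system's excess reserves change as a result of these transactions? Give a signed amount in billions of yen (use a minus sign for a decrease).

-¥116.02 billion

OMO purchase (from banks) ¥68 billion: reserves +¥68B, deposits 0.
Currency withdrawal ¥29 billion: reserves −¥29B, deposits −¥29B.
Government account inflow ¥89 billion: reserves −¥89B, deposits −¥89B.
FX sale ¥79 billion: reserves −¥79B, deposits 0.
Totals: Δreserves = −¥129B, Δdeposits = −¥118B.
Δrequired reserves = 11% × −¥118B = −¥12.98B.
Δexcess reserves = Δreserves − Δrequired = −¥129B − (−¥12.98B) = -¥116.02 billion.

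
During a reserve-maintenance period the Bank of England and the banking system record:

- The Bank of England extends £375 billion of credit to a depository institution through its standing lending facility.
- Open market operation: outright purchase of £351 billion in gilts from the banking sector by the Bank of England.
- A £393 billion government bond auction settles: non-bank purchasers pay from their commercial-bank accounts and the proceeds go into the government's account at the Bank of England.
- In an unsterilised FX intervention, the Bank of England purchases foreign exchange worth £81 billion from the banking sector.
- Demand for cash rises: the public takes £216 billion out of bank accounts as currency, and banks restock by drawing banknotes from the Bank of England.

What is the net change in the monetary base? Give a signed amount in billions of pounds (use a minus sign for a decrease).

Bank of England balance sheet:
  Assets:      Securities +£351B, Loans to banks +£375B, Foreign assets +£81B
  Liabilities: Bank reserves +£198B, Currency in circulation +£216B, Government deposits +£393B
Commercial banking system:
  Assets:      Reserves at CB +£198B, Securities −£351B, Foreign assets −£81B
  Liabilities: Checkable deposits −£609B, Borrowings from CB +£375B
Monetary base = currency + reserves: +£216B + (+£198B) = +£414 billion.

+£414 billion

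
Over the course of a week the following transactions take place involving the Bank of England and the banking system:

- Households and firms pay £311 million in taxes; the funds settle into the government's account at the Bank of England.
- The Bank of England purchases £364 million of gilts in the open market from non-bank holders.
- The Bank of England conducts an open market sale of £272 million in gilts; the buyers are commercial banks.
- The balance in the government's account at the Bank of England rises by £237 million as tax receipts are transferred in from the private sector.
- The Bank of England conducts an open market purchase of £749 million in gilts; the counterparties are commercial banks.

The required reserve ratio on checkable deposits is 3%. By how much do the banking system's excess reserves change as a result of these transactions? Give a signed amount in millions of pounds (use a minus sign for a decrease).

Government account inflow £311 million: reserves −£311M, deposits −£311M.
Asset purchase (from non-banks) £364 million: reserves +£364M, deposits +£364M.
OMO sale (to banks) £272 million: reserves −£272M, deposits 0.
Government account inflow £237 million: reserves −£237M, deposits −£237M.
OMO purchase (from banks) £749 million: reserves +£749M, deposits 0.
Totals: Δreserves = +£293M, Δdeposits = −£184M.
Δrequired reserves = 3% × −£184M = −£5.52M.
Δexcess reserves = Δreserves − Δrequired = +£293M − (−£5.52M) = +£298.52 million.

+£298.52 million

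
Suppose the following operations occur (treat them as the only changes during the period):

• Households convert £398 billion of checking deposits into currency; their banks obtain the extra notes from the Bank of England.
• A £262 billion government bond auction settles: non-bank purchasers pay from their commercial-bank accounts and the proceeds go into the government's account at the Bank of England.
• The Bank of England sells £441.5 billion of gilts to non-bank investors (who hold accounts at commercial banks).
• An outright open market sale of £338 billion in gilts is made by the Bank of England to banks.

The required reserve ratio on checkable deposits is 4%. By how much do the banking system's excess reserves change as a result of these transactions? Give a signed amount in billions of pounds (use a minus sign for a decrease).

Currency withdrawal £398 billion: reserves −£398B, deposits −£398B.
Government account inflow £262 billion: reserves −£262B, deposits −£262B.
Asset sale (to non-banks) £441.5 billion: reserves −£441.5B, deposits −£441.5B.
OMO sale (to banks) £338 billion: reserves −£338B, deposits 0.
Totals: Δreserves = −£1439.5B, Δdeposits = −£1101.5B.
Δrequired reserves = 4% × −£1101.5B = −£44.06B.
Δexcess reserves = Δreserves − Δrequired = −£1439.5B − (−£44.06B) = -£1395.44 billion.

-£1395.44 billion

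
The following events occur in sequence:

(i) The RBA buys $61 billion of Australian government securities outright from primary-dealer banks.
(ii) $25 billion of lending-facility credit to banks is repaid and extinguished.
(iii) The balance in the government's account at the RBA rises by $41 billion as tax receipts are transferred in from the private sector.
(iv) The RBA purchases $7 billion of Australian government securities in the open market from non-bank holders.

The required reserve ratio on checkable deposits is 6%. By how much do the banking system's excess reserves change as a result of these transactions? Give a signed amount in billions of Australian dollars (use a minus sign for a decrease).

+$4.04 billion

OMO purchase (from banks) $61 billion: reserves +$61B, deposits 0.
Discount-window repayment $25 billion: reserves −$25B, deposits 0.
Government account inflow $41 billion: reserves −$41B, deposits −$41B.
Asset purchase (from non-banks) $7 billion: reserves +$7B, deposits +$7B.
Totals: Δreserves = +$2B, Δdeposits = −$34B.
Δrequired reserves = 6% × −$34B = −$2.04B.
Δexcess reserves = Δreserves − Δrequired = +$2B − (−$2.04B) = +$4.04 billion.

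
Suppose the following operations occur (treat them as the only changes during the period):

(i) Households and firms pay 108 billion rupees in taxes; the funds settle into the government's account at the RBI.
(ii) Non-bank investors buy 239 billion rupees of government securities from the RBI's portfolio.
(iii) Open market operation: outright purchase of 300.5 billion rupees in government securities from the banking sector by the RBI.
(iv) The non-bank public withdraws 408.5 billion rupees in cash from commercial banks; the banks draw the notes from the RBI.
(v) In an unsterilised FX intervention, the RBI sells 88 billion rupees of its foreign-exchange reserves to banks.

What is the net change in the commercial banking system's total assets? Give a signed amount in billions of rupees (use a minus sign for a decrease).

-755.5 billion

RBI balance sheet:
  Assets:      Securities +61.5B, Foreign assets −88B
  Liabilities: Bank reserves −543B, Currency in circulation +408.5B, Government deposits +108B
Commercial banking system:
  Assets:      Reserves at CB −543B, Securities −300.5B, Foreign assets +88B
  Liabilities: Checkable deposits −755.5B
Change in total bank assets = -755.5 billion.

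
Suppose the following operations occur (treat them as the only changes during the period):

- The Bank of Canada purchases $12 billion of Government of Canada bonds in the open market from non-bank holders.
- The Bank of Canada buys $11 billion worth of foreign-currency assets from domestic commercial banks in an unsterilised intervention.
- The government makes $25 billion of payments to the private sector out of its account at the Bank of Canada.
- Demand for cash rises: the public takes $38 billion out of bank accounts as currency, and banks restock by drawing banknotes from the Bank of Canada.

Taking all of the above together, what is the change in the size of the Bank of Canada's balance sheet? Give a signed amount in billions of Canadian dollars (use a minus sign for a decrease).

Asset purchase (from non-banks) $12 billion: a Bank of Canada asset is acquired → +$12B.
FX purchase $11 billion: a Bank of Canada asset is acquired → +$11B.
Government spending $25 billion: only the composition of liabilities changes → 0.
Currency withdrawal $38 billion: only the composition of liabilities changes → 0.
Net: 12 + 11 + 0 + 0 = +$23 billion.

+$23 billion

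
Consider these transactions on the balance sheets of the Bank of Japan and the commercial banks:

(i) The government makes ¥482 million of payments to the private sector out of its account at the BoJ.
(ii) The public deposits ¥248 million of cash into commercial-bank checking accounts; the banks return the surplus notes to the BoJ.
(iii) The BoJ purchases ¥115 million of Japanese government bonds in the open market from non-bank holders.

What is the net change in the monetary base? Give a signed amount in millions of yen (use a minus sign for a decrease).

+¥597 million

Government spending ¥482 million: a non-base liability converts back to reserves → +¥482M.
Currency deposit ¥248 million: just a shift between currency and reserves — both are base money → 0.
Asset purchase (from non-banks) ¥115 million: BoJ balance sheet expands → +¥115M.
Net: 482 + 0 + 115 = +¥597 million.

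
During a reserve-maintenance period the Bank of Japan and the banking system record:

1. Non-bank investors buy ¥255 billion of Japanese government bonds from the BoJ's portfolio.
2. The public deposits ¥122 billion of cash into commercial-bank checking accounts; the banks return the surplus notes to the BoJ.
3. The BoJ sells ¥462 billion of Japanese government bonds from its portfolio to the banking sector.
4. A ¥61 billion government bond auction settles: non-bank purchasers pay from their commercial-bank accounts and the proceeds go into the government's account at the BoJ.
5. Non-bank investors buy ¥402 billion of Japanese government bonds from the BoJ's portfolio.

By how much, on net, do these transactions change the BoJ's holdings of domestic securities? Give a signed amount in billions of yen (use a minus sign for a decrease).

BoJ balance sheet:
  Assets:      Securities −¥1119B
  Liabilities: Bank reserves −¥1058B, Currency in circulation −¥122B, Government deposits +¥61B
Commercial banking system:
  Assets:      Reserves at CB −¥1058B, Securities +¥462B
  Liabilities: Checkable deposits −¥596B
So the change in the BoJ's holdings of domestic securities is -¥1119 billion.

-¥1119 billion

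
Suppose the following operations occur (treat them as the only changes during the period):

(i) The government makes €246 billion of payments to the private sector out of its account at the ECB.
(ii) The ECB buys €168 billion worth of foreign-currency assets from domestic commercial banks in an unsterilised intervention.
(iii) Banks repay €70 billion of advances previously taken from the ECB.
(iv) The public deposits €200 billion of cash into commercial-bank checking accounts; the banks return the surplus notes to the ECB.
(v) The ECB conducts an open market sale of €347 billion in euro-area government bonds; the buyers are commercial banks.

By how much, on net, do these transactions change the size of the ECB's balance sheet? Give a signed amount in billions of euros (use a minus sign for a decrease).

ECB balance sheet:
  Assets:      Securities −€347B, Loans to banks −€70B, Foreign assets +€168B
  Liabilities: Bank reserves +€197B, Currency in circulation −€200B, Government deposits −€246B
Commercial banking system:
  Assets:      Reserves at CB +€197B, Securities +€347B, Foreign assets −€168B
  Liabilities: Checkable deposits +€446B, Borrowings from CB −€70B
Change in total ECB assets = -€249 billion.

-€249 billion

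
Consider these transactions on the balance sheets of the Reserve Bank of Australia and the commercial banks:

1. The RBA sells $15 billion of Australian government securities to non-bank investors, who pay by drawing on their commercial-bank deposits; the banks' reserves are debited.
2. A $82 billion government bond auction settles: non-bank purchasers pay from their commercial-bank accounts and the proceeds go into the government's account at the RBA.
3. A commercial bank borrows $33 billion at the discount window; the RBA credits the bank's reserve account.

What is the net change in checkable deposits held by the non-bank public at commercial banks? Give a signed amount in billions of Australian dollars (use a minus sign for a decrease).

-$97 billion

Asset sale (to non-banks) $15 billion: non-bank counterparties' bank balances fall → −$15B.
Government account inflow $82 billion: non-bank counterparties' bank balances fall → −$82B.
Discount-window loan $33 billion: the counterparty is a bank, so public deposits are unchanged → 0.
Net: −15 − 82 + 0 = -$97 billion.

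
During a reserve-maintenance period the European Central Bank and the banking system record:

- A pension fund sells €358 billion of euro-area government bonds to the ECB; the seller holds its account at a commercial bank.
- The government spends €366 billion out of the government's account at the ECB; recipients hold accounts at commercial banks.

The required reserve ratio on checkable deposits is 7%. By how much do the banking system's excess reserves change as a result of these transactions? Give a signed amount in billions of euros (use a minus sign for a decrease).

+€673.32 billion

Asset purchase (from non-banks) €358 billion: reserves +€358B, deposits +€358B.
Government spending €366 billion: reserves +€366B, deposits +€366B.
Totals: Δreserves = +€724B, Δdeposits = +€724B.
Δrequired reserves = 7% × +€724B = +€50.68B.
Δexcess reserves = Δreserves − Δrequired = +€724B − (+€50.68B) = +€673.32 billion.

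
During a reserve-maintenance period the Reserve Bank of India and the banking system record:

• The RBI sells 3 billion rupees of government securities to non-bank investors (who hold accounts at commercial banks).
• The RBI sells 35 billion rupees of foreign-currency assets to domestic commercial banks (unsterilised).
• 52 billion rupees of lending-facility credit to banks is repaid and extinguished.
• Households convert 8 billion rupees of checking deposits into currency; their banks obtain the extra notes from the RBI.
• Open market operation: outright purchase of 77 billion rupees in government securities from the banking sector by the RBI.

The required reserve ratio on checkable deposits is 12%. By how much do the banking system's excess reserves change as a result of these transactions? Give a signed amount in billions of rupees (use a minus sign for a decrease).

-19.68 billion

Asset sale (to non-banks) 3 billion rupees: reserves −3B, deposits −3B.
FX sale 35 billion rupees: reserves −35B, deposits 0.
Discount-window repayment 52 billion rupees: reserves −52B, deposits 0.
Currency withdrawal 8 billion rupees: reserves −8B, deposits −8B.
OMO purchase (from banks) 77 billion rupees: reserves +77B, deposits 0.
Totals: Δreserves = −21B, Δdeposits = −11B.
Δrequired reserves = 12% × −11B = −1.32B.
Δexcess reserves = Δreserves − Δrequired = −21B − (−1.32B) = -19.68 billion.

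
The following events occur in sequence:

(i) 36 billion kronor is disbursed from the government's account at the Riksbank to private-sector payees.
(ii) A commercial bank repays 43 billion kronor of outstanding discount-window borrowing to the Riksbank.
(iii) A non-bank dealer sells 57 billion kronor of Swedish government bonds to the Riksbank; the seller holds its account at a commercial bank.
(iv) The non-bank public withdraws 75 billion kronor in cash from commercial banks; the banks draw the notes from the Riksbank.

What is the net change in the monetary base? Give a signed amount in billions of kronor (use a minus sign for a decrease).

+50 billion

Government spending 36 billion kronor: a non-base liability converts back to reserves → +36B.
Discount-window repayment 43 billion kronor: Riksbank balance sheet contracts → −43B.
Asset purchase (from non-banks) 57 billion kronor: Riksbank balance sheet expands → +57B.
Currency withdrawal 75 billion kronor: just a shift between currency and reserves — both are base money → 0.
Net: 36 − 43 + 57 + 0 = +50 billion.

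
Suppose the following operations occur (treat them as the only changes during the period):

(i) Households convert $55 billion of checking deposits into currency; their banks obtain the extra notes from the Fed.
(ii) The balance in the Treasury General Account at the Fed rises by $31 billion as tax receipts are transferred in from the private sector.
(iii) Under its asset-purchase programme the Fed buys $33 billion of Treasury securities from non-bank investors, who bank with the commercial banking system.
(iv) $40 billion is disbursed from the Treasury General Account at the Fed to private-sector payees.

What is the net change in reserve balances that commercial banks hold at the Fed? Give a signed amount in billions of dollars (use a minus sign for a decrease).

-$13 billion

Fed balance sheet:
  Assets:      Securities +$33B
  Liabilities: Bank reserves −$13B, Currency in circulation +$55B, Government deposits −$9B
Commercial banking system:
  Assets:      Reserves at CB −$13B
  Liabilities: Checkable deposits −$13B
So the change in reserve balances that commercial banks hold at the Fed is -$13 billion.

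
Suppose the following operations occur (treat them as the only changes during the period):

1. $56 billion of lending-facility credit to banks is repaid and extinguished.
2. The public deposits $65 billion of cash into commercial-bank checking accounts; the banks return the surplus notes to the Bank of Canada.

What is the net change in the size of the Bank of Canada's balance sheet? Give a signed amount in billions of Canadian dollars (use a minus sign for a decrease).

Bank of Canada balance sheet:
  Assets:      Loans to banks −$56B
  Liabilities: Bank reserves +$9B, Currency in circulation −$65B
Commercial banking system:
  Assets:      Reserves at CB +$9B
  Liabilities: Checkable deposits +$65B, Borrowings from CB −$56B
Change in total Bank of Canada assets = -$56 billion.

-$56 billion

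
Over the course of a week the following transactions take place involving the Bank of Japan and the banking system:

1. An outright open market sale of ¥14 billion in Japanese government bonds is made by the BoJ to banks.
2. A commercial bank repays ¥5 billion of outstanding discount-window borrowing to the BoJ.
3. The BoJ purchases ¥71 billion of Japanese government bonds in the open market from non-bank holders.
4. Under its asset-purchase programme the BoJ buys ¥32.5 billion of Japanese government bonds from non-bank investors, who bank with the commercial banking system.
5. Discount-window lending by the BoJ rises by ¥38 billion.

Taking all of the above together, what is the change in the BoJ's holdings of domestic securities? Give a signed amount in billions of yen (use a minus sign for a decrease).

+¥89.5 billion

BoJ balance sheet:
  Assets:      Securities +¥89.5B, Loans to banks +¥33B
  Liabilities: Bank reserves +¥122.5B
Commercial banking system:
  Assets:      Reserves at CB +¥122.5B, Securities +¥14B
  Liabilities: Checkable deposits +¥103.5B, Borrowings from CB +¥33B
So the change in the BoJ's holdings of domestic securities is +¥89.5 billion.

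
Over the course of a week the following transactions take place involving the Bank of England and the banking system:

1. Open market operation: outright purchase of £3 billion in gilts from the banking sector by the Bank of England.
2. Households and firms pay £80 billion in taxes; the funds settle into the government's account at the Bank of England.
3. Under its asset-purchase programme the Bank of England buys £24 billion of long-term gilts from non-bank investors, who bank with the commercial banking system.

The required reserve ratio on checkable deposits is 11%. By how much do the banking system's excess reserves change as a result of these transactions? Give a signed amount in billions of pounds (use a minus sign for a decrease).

OMO purchase (from banks) £3 billion: reserves +£3B, deposits 0.
Government account inflow £80 billion: reserves −£80B, deposits −£80B.
Asset purchase (from non-banks) £24 billion: reserves +£24B, deposits +£24B.
Totals: Δreserves = −£53B, Δdeposits = −£56B.
Δrequired reserves = 11% × −£56B = −£6.16B.
Δexcess reserves = Δreserves − Δrequired = −£53B − (−£6.16B) = -£46.84 billion.

-£46.84 billion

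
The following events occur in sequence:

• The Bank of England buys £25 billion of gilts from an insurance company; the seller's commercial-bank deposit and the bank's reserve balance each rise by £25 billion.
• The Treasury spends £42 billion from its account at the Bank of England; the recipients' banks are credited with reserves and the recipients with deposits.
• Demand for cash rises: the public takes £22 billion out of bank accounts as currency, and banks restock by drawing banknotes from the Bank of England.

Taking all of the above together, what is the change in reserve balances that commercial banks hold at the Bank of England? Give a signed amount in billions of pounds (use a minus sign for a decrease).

Asset purchase (from non-banks) £25 billion: the Bank of England pays by crediting reserve accounts → +£25B.
Government spending £42 billion: government payments flow into bank reserve accounts → +£42B.
Currency withdrawal £22 billion: banks swap reserves for currency → −£22B.
Net: 25 + 42 − 22 = +£45 billion.

+£45 billion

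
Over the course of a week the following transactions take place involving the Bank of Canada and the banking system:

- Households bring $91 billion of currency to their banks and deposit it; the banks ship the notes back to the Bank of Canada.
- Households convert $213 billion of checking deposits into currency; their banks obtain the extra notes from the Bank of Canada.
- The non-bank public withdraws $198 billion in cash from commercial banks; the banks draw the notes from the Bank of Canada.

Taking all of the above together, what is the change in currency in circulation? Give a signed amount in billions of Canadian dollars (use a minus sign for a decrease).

Bank of Canada balance sheet:
  Assets:      no change
  Liabilities: Bank reserves −$320B, Currency in circulation +$320B
So the change in currency in circulation is +$320 billion.

+$320 billion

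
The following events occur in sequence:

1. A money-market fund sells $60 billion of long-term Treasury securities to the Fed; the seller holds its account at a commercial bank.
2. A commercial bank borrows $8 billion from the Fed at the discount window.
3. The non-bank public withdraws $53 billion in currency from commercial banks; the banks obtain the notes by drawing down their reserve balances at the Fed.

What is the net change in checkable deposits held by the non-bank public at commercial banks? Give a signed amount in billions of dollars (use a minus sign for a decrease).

+$7 billion

Asset purchase (from non-banks) $60 billion: non-bank counterparties' bank balances rise → +$60B.
Discount-window loan $8 billion: the counterparty is a bank, so public deposits are unchanged → 0.
Currency withdrawal $53 billion: non-bank counterparties' bank balances fall → −$53B.
Net: 60 + 0 − 53 = +$7 billion.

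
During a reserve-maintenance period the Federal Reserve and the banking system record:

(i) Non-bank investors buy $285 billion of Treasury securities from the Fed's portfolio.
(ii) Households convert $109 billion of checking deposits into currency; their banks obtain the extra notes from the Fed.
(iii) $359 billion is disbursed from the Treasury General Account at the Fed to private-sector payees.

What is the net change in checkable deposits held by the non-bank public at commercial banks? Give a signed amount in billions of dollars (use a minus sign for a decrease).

-$35 billion

Asset sale (to non-banks) $285 billion: non-bank counterparties' bank balances fall → −$285B.
Currency withdrawal $109 billion: non-bank counterparties' bank balances fall → −$109B.
Government spending $359 billion: non-bank counterparties' bank balances rise → +$359B.
Net: −285 − 109 + 359 = -$35 billion.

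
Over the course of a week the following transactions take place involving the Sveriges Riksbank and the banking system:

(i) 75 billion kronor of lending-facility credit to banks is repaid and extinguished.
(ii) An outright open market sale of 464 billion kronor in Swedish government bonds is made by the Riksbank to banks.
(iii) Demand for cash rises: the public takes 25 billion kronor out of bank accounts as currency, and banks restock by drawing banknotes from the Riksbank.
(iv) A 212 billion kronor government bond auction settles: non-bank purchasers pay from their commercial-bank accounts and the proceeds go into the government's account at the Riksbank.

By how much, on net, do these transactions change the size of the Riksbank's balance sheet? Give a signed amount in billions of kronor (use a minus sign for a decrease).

-539 billion

Discount-window repayment 75 billion kronor: a Riksbank asset is shed → −75B.
OMO sale (to banks) 464 billion kronor: a Riksbank asset is shed → −464B.
Currency withdrawal 25 billion kronor: only the composition of liabilities changes → 0.
Government account inflow 212 billion kronor: only the composition of liabilities changes → 0.
Net: −75 − 464 + 0 + 0 = -539 billion.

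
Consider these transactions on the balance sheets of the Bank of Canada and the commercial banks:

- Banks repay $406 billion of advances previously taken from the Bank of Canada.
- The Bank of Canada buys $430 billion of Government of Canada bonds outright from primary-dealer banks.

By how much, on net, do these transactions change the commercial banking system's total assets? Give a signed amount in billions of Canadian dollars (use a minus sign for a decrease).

-$406 billion

Discount-window repayment $406 billion: bank balance sheets shrink → −$406B.
OMO purchase (from banks) $430 billion: just an asset swap on bank balance sheets → 0.
Net: −406 + 0 = -$406 billion.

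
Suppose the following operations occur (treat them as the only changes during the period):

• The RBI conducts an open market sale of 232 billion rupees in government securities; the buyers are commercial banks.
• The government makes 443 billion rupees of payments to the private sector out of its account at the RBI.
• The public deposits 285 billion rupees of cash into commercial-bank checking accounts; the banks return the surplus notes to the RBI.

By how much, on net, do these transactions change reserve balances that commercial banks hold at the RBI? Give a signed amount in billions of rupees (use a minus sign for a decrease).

OMO sale (to banks) 232 billion rupees: the buying banks pay out of their reserve balances → −232B.
Government spending 443 billion rupees: government payments flow into bank reserve accounts → +443B.
Currency deposit 285 billion rupees: returned notes are swapped for reserve credit → +285B.
Net: −232 + 443 + 285 = +496 billion.

+496 billion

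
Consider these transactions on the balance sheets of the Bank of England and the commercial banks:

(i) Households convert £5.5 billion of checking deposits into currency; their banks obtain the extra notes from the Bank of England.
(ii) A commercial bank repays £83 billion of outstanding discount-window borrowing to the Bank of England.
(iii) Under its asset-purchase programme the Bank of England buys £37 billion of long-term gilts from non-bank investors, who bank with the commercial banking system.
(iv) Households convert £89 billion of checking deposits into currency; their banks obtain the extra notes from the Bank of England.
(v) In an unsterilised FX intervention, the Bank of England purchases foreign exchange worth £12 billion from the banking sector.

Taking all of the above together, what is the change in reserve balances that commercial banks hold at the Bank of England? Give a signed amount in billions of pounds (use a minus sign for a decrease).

Currency withdrawal £5.5 billion: banks swap reserves for currency → −£5.5B.
Discount-window repayment £83 billion: repayment is debited from reserves → −£83B.
Asset purchase (from non-banks) £37 billion: the Bank of England pays by crediting reserve accounts → +£37B.
Currency withdrawal £89 billion: banks swap reserves for currency → −£89B.
FX purchase £12 billion: the Bank of England pays by crediting reserve accounts → +£12B.
Net: −5.5 − 83 + 37 − 89 + 12 = -£128.5 billion.

-£128.5 billion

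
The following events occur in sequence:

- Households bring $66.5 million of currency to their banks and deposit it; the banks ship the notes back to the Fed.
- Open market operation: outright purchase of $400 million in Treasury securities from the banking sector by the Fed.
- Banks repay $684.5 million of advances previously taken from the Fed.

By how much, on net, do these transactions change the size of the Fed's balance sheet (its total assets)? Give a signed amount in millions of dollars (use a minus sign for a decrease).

Currency deposit $66.5 million: only the composition of liabilities changes → 0.
OMO purchase (from banks) $400 million: a Fed asset is acquired → +$400M.
Discount-window repayment $684.5 million: a Fed asset is shed → −$684.5M.
Net: 0 + 400 − 684.5 = -$284.5 million.

-$284.5 million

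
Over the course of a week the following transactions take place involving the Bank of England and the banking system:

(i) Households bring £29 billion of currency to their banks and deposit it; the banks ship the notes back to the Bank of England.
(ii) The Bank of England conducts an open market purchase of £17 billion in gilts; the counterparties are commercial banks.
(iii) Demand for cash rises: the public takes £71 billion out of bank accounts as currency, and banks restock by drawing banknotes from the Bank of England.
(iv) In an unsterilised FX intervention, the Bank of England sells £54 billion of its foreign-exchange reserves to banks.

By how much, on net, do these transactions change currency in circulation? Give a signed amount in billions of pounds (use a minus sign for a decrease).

+£42 billion

Currency deposit £29 billion: notes return to the central bank → −£29B.
OMO purchase (from banks) £17 billion: no currency enters or leaves circulation → 0.
Currency withdrawal £71 billion: notes leave the central bank → +£71B.
FX sale £54 billion: no currency enters or leaves circulation → 0.
Net: −29 + 0 + 71 + 0 = +£42 billion.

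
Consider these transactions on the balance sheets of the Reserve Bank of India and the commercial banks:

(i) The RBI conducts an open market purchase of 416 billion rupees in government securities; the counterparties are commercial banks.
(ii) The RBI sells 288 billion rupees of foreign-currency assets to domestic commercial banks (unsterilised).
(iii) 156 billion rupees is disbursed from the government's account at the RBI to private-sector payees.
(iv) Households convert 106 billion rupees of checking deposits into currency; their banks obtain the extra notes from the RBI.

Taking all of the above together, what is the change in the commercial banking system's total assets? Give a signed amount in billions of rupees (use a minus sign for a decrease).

+50 billion

RBI balance sheet:
  Assets:      Securities +416B, Foreign assets −288B
  Liabilities: Bank reserves +178B, Currency in circulation +106B, Government deposits −156B
Commercial banking system:
  Assets:      Reserves at CB +178B, Securities −416B, Foreign assets +288B
  Liabilities: Checkable deposits +50B
Change in total bank assets = +50 billion.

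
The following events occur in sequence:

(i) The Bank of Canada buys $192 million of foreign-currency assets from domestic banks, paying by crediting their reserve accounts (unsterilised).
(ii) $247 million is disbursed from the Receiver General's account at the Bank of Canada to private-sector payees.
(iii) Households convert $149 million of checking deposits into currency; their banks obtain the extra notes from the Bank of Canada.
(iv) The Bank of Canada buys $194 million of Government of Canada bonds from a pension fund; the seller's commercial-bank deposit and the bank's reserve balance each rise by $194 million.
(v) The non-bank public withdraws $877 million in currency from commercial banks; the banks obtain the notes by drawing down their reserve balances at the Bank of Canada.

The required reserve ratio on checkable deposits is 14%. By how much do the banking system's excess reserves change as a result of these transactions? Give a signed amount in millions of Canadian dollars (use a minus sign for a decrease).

-$311.1 million

FX purchase $192 million: reserves +$192M, deposits 0.
Government spending $247 million: reserves +$247M, deposits +$247M.
Currency withdrawal $149 million: reserves −$149M, deposits −$149M.
Asset purchase (from non-banks) $194 million: reserves +$194M, deposits +$194M.
Currency withdrawal $877 million: reserves −$877M, deposits −$877M.
Totals: Δreserves = −$393M, Δdeposits = −$585M.
Δrequired reserves = 14% × −$585M = −$81.9M.
Δexcess reserves = Δreserves − Δrequired = −$393M − (−$81.9M) = -$311.1 million.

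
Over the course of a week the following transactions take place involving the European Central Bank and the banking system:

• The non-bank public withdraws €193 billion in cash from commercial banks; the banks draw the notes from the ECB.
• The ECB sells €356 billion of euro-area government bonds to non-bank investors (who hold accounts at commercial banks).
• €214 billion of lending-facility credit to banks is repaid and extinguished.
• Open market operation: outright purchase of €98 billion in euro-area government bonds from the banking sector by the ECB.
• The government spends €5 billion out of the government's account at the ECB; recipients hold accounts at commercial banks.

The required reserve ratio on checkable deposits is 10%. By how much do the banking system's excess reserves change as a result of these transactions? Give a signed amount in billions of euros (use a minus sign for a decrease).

Currency withdrawal €193 billion: reserves −€193B, deposits −€193B.
Asset sale (to non-banks) €356 billion: reserves −€356B, deposits −€356B.
Discount-window repayment €214 billion: reserves −€214B, deposits 0.
OMO purchase (from banks) €98 billion: reserves +€98B, deposits 0.
Government spending €5 billion: reserves +€5B, deposits +€5B.
Totals: Δreserves = −€660B, Δdeposits = −€544B.
Δrequired reserves = 10% × −€544B = −€54.4B.
Δexcess reserves = Δreserves − Δrequired = −€660B − (−€54.4B) = -€605.6 billion.

-€605.6 billion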